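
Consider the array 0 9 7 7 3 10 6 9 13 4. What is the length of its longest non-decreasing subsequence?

5

Scanning left to right, the best length ending at each element is: 0→1, 9→2, 7→2, 7→3, 3→2, 10→4, 6→3, 9→4, 13→5, 4→3.
So the longest non-decreasing subsequence has length 5, e.g. 0, 7, 7, 10, 13.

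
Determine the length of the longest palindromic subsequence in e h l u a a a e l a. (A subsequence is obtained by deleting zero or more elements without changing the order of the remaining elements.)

One longest palindromic subsequence is laaal (positions 3,5,6,7,9); it reads the same forward and backward, and the interval DP gives dp[1][10] = 5.

5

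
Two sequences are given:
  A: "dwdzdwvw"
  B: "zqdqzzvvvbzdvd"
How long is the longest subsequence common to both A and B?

A longest common subsequence is dzdv (length 4); the LCS DP confirms no longer common subsequence exists.

4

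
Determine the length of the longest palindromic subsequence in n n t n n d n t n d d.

7

One longest palindromic subsequence is ntndntn (positions 2,3,4,6,7,8,9); it reads the same forward and backward, and the interval DP gives dp[1][11] = 7.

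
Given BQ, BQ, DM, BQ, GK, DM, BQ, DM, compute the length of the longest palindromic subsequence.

One longest palindromic subsequence is DM BQ DM BQ DM (positions 3,4,6,7,8); it reads the same forward and backward, and the interval DP gives dp[1][8] = 5.

5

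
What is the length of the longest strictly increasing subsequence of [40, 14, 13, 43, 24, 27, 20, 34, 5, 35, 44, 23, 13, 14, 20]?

Scanning left to right, the best length ending at each element is: 40→1, 14→1, 13→1, 43→2, 24→2, 27→3, 20→2, 34→4, 5→1, 35→5, 44→6, 23→3, 13→2, 14→3, 20→4.
So the longest increasing subsequence has length 6, e.g. 14, 24, 27, 34, 35, 44.

6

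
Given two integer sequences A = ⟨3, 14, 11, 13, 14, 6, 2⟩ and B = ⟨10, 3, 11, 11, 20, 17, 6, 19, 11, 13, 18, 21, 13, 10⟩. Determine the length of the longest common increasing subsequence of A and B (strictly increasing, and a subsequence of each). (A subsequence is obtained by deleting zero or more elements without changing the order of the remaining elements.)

3

A longest common strictly increasing subsequence is 3, 11, 13 (length 3); it appears in order in both A and B, and no longer such subsequence exists.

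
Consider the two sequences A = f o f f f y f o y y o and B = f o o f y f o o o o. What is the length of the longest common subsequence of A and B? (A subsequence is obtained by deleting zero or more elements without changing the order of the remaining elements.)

A longest common subsequence is fofyfoo (length 7); the LCS DP confirms no longer common subsequence exists.

7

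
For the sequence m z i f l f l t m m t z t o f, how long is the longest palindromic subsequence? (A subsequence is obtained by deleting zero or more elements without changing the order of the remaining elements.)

6

One longest palindromic subsequence is ftmmtf (positions 4,8,9,10,13,15); it reads the same forward and backward, and the interval DP gives dp[1][15] = 6.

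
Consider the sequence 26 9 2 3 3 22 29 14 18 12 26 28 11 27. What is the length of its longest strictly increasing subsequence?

6

One longest increasing subsequence is 2, 3, 14, 18, 26, 28 (positions 3,4,8,9,11,12), of length 6; no longer one exists.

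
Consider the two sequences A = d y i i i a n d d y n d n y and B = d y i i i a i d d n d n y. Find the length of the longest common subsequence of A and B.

Backtracking the LCS table gives one alignment: d (A1,B1) → y (A2,B2) → i (A3,B3) → i (A4,B4) → i (A5,B5) → a (A6,B6) → d (A8,B8) → d (A9,B9) → n (A11,B10) → d (A12,B11) → n (A13,B12) → y (A14,B13).
So the longest common subsequence has length 12.

12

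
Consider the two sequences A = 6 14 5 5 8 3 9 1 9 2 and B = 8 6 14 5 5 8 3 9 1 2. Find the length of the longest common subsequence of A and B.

9

Backtracking the LCS table gives one alignment: 6 (A1,B2) → 14 (A2,B3) → 5 (A3,B4) → 5 (A4,B5) → 8 (A5,B6) → 3 (A6,B7) → 9 (A7,B8) → 1 (A8,B9) → 2 (A10,B10).
So the longest common subsequence has length 9.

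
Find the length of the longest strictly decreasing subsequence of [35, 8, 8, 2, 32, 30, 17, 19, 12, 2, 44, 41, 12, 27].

6

One longest decreasing subsequence is 35, 32, 30, 17, 12, 2 (positions 1,5,6,7,9,10), of length 6; no longer one exists.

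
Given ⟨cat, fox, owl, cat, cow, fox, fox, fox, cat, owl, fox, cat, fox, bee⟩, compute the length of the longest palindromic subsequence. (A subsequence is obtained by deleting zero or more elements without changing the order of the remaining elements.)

One longest palindromic subsequence is cat fox owl cat fox fox fox cat owl fox cat (positions 1,2,3,4,6,7,8,9,10,11,12); it reads the same forward and backward, and the interval DP gives dp[1][14] = 11.

11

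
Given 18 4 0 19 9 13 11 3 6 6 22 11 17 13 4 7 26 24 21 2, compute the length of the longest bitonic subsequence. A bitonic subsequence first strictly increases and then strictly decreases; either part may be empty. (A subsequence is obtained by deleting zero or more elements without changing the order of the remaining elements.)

9

One longest bitonic subsequence is 0, 3, 6, 11, 17, 26, 24, 21, 2 (positions 3,8,9,12,13,17,18,19,20): it rises to 26 then falls. Length 9 is optimal.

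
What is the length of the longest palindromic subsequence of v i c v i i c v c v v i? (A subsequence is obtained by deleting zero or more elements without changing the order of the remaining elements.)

One longest palindromic subsequence is icviivci (positions 2,3,4,5,6,8,9,12); it reads the same forward and backward, and the interval DP gives dp[1][12] = 8.

8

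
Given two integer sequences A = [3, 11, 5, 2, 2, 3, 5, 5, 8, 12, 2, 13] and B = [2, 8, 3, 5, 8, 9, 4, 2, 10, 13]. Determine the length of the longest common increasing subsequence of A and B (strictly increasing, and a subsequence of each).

5

For each value that appears in both, track the longest common increasing run ending there.
The best achievable length is 5; one witness is 2, 3, 5, 8, 13 (A-positions 4,6,7,9,12, B-positions 1,3,4,5,10).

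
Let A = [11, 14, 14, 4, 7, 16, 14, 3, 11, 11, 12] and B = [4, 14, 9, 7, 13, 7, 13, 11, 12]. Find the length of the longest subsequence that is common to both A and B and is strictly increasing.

For each value that appears in both, track the longest common increasing run ending there.
The best achievable length is 4; one witness is 4, 7, 11, 12 (A-positions 4,5,9,11, B-positions 1,4,8,9).

4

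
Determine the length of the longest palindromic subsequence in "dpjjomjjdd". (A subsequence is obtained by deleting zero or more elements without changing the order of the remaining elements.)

Using dp[i][j] = 2 + dp[i+1][j−1] if the ends match, else max(dp[i+1][j], dp[i][j−1]):
dp[1][10] = 7. A witness is djjmjjd at positions 1,3,4,6,7,8,10.

7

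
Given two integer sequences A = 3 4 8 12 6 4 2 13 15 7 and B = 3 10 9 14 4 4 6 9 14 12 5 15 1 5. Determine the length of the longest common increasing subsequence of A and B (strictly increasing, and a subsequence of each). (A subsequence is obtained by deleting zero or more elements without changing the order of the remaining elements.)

4

For each value that appears in both, track the longest common increasing run ending there.
The best achievable length is 4; one witness is 3, 4, 6, 15 (A-positions 1,2,5,9, B-positions 1,5,7,12).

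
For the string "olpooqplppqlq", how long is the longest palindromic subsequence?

7

One longest palindromic subsequence is lqpppql (positions 2,6,7,9,10,11,12); it reads the same forward and backward, and the interval DP gives dp[1][13] = 7.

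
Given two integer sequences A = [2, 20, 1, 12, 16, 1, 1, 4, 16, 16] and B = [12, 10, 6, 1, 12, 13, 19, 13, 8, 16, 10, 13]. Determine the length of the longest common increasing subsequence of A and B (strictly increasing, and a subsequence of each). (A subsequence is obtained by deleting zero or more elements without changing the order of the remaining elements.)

3

For each value that appears in both, track the longest common increasing run ending there.
The best achievable length is 3; one witness is 1, 12, 16 (A-positions 3,4,5, B-positions 4,5,10).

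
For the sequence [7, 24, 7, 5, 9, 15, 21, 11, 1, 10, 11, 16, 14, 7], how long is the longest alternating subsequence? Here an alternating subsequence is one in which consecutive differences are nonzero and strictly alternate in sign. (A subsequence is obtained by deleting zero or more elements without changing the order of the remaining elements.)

A longest alternating subsequence is 7, 24, 7, 15, 11, 16, 14 (positions 1,2,3,6,8,12,13); its 6 consecutive differences strictly alternate in sign, and length 7 is optimal.

7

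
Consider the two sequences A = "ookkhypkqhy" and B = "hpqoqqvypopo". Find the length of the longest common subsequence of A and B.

4

Backtracking the LCS table gives one alignment: h (A5,B1) → p (A7,B2) → q (A9,B6) → y (A11,B8).
So the longest common subsequence has length 4.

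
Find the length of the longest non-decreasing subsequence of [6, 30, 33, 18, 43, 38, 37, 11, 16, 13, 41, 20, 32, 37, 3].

6

One longest non-decreasing subsequence is 6, 11, 16, 20, 32, 37 (positions 1,8,9,12,13,14), of length 6; no longer one exists.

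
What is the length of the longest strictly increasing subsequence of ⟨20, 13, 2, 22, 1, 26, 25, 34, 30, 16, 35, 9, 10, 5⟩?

5

Scanning left to right, the best length ending at each element is: 20→1, 13→1, 2→1, 22→2, 1→1, 26→3, 25→3, 34→4, 30→4, 16→2, 35→5, 9→2, 10→3, 5→2.
So the longest increasing subsequence has length 5, e.g. 20, 22, 26, 34, 35.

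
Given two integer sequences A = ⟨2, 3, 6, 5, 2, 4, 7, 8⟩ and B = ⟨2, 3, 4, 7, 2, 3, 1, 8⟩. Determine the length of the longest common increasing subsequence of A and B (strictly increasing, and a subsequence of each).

A longest common strictly increasing subsequence is 2, 3, 4, 7, 8 (length 5); it appears in order in both A and B, and no longer such subsequence exists.

5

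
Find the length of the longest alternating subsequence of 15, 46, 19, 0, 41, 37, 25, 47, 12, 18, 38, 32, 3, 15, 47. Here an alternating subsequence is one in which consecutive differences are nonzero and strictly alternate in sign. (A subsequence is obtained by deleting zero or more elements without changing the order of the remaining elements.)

10

Track the best alternating length ending on an up-step vs a down-step at each position: up/down = 1/1, 2/1, 2/3, 1/3, 4/3, 4/5, 4/5, 6/1, 4/7, 8/7, 8/7, 8/9, 4/9, 10/9, 10/1.
The maximum over both is 10; one such subsequence is 15, 46, 19, 41, 37, 47, 12, 18, 3, 15.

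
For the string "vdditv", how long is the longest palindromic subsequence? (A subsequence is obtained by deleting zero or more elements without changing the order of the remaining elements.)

One longest palindromic subsequence is vddv (positions 1,2,3,6); it reads the same forward and backward, and the interval DP gives dp[1][6] = 4.

4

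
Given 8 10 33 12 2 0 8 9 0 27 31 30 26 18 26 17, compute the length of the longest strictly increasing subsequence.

Scanning left to right, the best length ending at each element is: 8→1, 10→2, 33→3, 12→3, 2→1, 0→1, 8→2, 9→3, 0→1, 27→4, 31→5, 30→5, 26→4, 18→4, 26→5, 17→4.
So the longest increasing subsequence has length 5, e.g. 8, 10, 12, 27, 31.

5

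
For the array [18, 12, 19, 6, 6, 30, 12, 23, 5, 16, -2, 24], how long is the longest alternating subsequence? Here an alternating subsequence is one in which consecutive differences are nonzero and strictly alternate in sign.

A longest alternating subsequence is 18, 12, 19, 6, 30, 12, 23, 5, 16, -2, 24 (positions 1,2,3,4,6,7,8,9,10,11,12); its 10 consecutive differences strictly alternate in sign, and length 11 is optimal.

11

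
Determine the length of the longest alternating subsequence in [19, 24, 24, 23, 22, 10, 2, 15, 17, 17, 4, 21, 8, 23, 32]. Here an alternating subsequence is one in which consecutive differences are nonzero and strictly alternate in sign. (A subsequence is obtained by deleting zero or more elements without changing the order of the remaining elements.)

Track the best alternating length ending on an up-step vs a down-step at each position: up/down = 1/1, 2/1, 2/1, 2/3, 2/3, 1/3, 1/3, 4/3, 4/3, 4/3, 4/5, 6/3, 6/7, 8/3, 8/1.
The maximum over both is 8; one such subsequence is 19, 24, 10, 15, 4, 21, 8, 23.

8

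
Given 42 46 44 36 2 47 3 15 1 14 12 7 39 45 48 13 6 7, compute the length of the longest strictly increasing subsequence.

Scanning left to right, the best length ending at each element is: 42→1, 46→2, 44→2, 36→1, 2→1, 47→3, 3→2, 15→3, 1→1, 14→3, 12→3, 7→3, 39→4, 45→5, 48→6, 13→4, 6→3, 7→4.
So the longest increasing subsequence has length 6, e.g. 2, 3, 15, 39, 45, 48.

6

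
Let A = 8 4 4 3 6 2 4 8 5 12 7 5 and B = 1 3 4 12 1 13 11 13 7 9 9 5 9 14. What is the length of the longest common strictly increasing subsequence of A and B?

3

A longest common strictly increasing subsequence is 3, 4, 12 (length 3); it appears in order in both A and B, and no longer such subsequence exists.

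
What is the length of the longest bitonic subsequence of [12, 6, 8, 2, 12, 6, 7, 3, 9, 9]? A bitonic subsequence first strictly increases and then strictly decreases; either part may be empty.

5

One longest bitonic subsequence is 6, 8, 12, 7, 3 (positions 2,3,5,7,8): it rises to 12 then falls. Length 5 is optimal.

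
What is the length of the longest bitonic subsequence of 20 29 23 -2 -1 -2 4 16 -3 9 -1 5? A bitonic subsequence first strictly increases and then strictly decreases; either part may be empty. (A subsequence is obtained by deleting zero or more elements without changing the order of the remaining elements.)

6

Let inc[i] be the LIS ending at i and dec[i] the longest strictly decreasing subsequence starting at i. inc = [1, 2, 2, 1, 2, 1, 3, 4, 1, 4, 2, 4], dec = [4, 5, 4, 2, 3, 2, 2, 3, 1, 2, 1, 1].
max_i inc[i]+dec[i]−1 = 6, with one witness 20, 29, 23, 16, 9, 5.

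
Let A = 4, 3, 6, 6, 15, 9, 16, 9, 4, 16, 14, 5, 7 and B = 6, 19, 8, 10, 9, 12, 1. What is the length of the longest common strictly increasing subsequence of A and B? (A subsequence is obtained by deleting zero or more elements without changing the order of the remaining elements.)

A longest common strictly increasing subsequence is 6, 9 (length 2); it appears in order in both A and B, and no longer such subsequence exists.

2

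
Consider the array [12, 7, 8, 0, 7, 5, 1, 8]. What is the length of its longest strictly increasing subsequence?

One longest increasing subsequence is 0, 7, 8 (positions 4,5,8), of length 3; no longer one exists.

3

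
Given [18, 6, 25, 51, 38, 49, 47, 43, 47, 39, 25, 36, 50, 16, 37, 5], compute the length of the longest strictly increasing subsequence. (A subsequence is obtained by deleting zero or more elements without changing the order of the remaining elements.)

6

One longest increasing subsequence is 18, 25, 38, 43, 47, 50 (positions 1,3,5,8,9,13), of length 6; no longer one exists.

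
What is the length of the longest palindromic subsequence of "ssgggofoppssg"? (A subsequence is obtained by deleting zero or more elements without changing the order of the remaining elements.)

7

Using dp[i][j] = 2 + dp[i+1][j−1] if the ends match, else max(dp[i+1][j], dp[i][j−1]):
dp[1][13] = 7. A witness is ssofoss at positions 1,2,6,7,8,11,12.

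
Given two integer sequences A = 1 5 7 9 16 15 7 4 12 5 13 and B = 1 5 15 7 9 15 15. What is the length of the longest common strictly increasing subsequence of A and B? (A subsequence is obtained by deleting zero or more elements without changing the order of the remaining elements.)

A longest common strictly increasing subsequence is 1, 5, 7, 9, 15 (length 5); it appears in order in both A and B, and no longer such subsequence exists.

5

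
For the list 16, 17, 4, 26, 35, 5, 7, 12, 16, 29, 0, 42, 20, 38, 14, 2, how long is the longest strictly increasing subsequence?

7

Let dp[i] be the longest increasing subsequence ending at position i. Then dp = [1, 2, 1, 3, 4, 2, 3, 4, 5, 6, 1, 7, 6, 7, 5, 2].
The maximum is 7; one witness is 4, 5, 7, 12, 16, 29, 42 at positions 3,6,7,8,9,10,12.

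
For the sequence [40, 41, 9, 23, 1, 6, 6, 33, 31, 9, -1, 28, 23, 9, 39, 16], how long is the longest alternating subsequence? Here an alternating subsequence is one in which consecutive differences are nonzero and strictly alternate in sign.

Track the best alternating length ending on an up-step vs a down-step at each position: up/down = 1/1, 2/1, 1/3, 4/3, 1/5, 6/5, 6/5, 6/3, 6/7, 6/7, 1/7, 8/7, 8/9, 8/9, 10/3, 10/11.
The maximum over both is 11; one such subsequence is 40, 41, 9, 23, 1, 33, 9, 28, 23, 39, 16.

11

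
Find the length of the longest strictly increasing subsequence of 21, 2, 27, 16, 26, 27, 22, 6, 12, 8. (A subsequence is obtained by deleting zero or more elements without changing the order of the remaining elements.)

4

One longest increasing subsequence is 2, 16, 26, 27 (positions 2,4,5,6), of length 4; no longer one exists.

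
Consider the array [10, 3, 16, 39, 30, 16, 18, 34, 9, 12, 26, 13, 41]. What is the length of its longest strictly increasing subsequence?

Let dp[i] be the longest increasing subsequence ending at position i. Then dp = [1, 1, 2, 3, 3, 2, 3, 4, 2, 3, 4, 4, 5].
The maximum is 5; one witness is 10, 16, 30, 34, 41 at positions 1,3,5,8,13.

5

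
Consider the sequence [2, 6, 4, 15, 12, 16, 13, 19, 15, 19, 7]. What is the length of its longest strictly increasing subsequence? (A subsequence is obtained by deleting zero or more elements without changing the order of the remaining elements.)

6

Scanning left to right, the best length ending at each element is: 2→1, 6→2, 4→2, 15→3, 12→3, 16→4, 13→4, 19→5, 15→5, 19→6, 7→3.
So the longest increasing subsequence has length 6, e.g. 2, 6, 12, 13, 15, 19.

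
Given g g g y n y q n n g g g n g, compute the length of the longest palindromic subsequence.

9

Using dp[i][j] = 2 + dp[i+1][j−1] if the ends match, else max(dp[i+1][j], dp[i][j−1]):
dp[1][14] = 9. A witness is gggnnnggg at positions 1,2,3,5,8,9,11,12,14.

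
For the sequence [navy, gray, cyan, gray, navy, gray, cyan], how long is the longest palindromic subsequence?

One longest palindromic subsequence is cyan gray navy gray cyan (positions 3,4,5,6,7); it reads the same forward and backward, and the interval DP gives dp[1][7] = 5.

5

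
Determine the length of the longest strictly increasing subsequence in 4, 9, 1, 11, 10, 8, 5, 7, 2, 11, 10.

4

Let dp[i] be the longest increasing subsequence ending at position i. Then dp = [1, 2, 1, 3, 3, 2, 2, 3, 2, 4, 4].
The maximum is 4; one witness is 4, 9, 10, 11 at positions 1,2,5,10.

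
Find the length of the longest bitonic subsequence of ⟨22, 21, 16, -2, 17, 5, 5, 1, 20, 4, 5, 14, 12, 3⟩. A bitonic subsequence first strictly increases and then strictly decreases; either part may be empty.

One longest bitonic subsequence is -2, 1, 4, 5, 14, 12, 3 (positions 4,8,10,11,12,13,14): it rises to 14 then falls. Length 7 is optimal.

7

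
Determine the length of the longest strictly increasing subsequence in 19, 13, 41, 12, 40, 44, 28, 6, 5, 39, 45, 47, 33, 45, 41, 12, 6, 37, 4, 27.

Let dp[i] be the longest increasing subsequence ending at position i. Then dp = [1, 1, 2, 1, 2, 3, 2, 1, 1, 3, 4, 5, 3, 4, 4, 2, 2, 4, 1, 3].
The maximum is 5; one witness is 19, 41, 44, 45, 47 at positions 1,3,6,11,12.

5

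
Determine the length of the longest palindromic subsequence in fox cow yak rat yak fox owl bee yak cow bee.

One longest palindromic subsequence is cow yak bee yak cow (positions 2,3,8,9,10); it reads the same forward and backward, and the interval DP gives dp[1][11] = 5.

5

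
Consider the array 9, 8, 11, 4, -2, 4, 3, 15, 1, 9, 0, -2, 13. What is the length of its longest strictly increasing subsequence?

Scanning left to right, the best length ending at each element is: 9→1, 8→1, 11→2, 4→1, -2→1, 4→2, 3→2, 15→3, 1→2, 9→3, 0→2, -2→1, 13→4.
So the longest increasing subsequence has length 4, e.g. -2, 4, 9, 13.

4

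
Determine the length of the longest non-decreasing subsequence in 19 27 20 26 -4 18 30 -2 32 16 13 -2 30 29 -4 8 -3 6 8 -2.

5

Let dp[i] be the longest non-decreasing subsequence ending at position i. Then dp = [1, 2, 2, 3, 1, 2, 4, 2, 5, 3, 3, 3, 5, 4, 2, 4, 3, 4, 5, 4].
The maximum is 5; one witness is 19, 20, 26, 30, 32 at positions 1,3,4,7,9.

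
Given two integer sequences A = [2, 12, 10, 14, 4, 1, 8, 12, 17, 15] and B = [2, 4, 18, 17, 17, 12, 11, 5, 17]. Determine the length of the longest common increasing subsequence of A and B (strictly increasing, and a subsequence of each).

A longest common strictly increasing subsequence is 2, 4, 12, 17 (length 4); it appears in order in both A and B, and no longer such subsequence exists.

4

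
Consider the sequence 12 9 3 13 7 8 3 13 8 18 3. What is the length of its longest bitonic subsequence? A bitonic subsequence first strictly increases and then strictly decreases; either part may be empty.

One longest bitonic subsequence is 3, 7, 8, 13, 8, 3 (positions 3,5,6,8,9,11): it rises to 13 then falls. Length 6 is optimal.

6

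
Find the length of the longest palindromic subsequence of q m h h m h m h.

5

One longest palindromic subsequence is hmhmh (positions 3,5,6,7,8); it reads the same forward and backward, and the interval DP gives dp[1][8] = 5.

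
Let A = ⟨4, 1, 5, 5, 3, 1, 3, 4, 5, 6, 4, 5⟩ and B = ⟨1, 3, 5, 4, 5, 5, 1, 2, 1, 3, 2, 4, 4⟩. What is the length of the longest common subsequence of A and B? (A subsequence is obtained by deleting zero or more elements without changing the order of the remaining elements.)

7

Backtracking the LCS table gives one alignment: 4 (A1,B4) → 5 (A3,B5) → 5 (A4,B6) → 1 (A6,B9) → 3 (A7,B10) → 4 (A8,B12) → 4 (A11,B13).
So the longest common subsequence has length 7.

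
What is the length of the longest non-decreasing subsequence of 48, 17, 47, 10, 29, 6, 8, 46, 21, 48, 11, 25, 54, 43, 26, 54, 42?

Let dp[i] be the longest non-decreasing subsequence ending at position i. Then dp = [1, 1, 2, 1, 2, 1, 2, 3, 3, 4, 3, 4, 5, 5, 5, 6, 6].
The maximum is 6; one witness is 17, 29, 46, 48, 54, 54 at positions 2,5,8,10,13,16.

6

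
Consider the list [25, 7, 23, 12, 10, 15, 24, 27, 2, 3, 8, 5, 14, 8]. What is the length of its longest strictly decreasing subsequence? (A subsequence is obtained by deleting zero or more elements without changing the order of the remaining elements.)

6

One longest decreasing subsequence is 25, 23, 12, 10, 8, 5 (positions 1,3,4,5,11,12), of length 6; no longer one exists.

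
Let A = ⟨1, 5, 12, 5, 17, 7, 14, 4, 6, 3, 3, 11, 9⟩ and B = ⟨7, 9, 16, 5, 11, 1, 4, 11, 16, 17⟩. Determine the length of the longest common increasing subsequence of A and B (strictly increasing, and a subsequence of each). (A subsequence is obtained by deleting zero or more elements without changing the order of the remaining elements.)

3

A longest common strictly increasing subsequence is 1, 4, 11 (length 3); it appears in order in both A and B, and no longer such subsequence exists.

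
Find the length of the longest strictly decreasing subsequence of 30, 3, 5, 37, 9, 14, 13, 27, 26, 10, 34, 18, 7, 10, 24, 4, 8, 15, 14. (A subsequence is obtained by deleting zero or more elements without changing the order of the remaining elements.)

One longest decreasing subsequence is 30, 14, 13, 10, 7, 4 (positions 1,6,7,10,13,16), of length 6; no longer one exists.

6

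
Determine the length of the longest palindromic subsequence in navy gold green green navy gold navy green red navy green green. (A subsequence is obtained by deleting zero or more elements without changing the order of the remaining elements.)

One longest palindromic subsequence is green green navy red navy green green (positions 3,4,5,9,10,11,12); it reads the same forward and backward, and the interval DP gives dp[1][12] = 7.

7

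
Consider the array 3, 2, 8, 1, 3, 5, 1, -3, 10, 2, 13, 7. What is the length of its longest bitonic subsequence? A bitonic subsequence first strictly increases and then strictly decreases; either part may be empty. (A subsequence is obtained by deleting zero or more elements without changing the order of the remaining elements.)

6

One longest bitonic subsequence is 2, 3, 5, 10, 13, 7 (positions 2,5,6,9,11,12): it rises to 13 then falls. Length 6 is optimal.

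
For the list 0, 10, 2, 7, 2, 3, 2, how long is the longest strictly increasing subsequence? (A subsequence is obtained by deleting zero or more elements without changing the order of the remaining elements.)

3

Let dp[i] be the longest increasing subsequence ending at position i. Then dp = [1, 2, 2, 3, 2, 3, 2].
The maximum is 3; one witness is 0, 2, 7 at positions 1,3,4.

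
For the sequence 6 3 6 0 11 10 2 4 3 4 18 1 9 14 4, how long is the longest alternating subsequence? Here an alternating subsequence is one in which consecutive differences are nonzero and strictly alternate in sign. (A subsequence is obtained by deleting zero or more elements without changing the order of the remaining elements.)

A longest alternating subsequence is 6, 3, 6, 0, 11, 2, 4, 3, 4, 1, 9, 4 (positions 1,2,3,4,5,7,8,9,10,12,13,15); its 11 consecutive differences strictly alternate in sign, and length 12 is optimal.

12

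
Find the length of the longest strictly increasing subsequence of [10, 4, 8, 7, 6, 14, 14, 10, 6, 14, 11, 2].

4

Let dp[i] be the longest increasing subsequence ending at position i. Then dp = [1, 1, 2, 2, 2, 3, 3, 3, 2, 4, 4, 1].
The maximum is 4; one witness is 4, 8, 10, 14 at positions 2,3,8,10.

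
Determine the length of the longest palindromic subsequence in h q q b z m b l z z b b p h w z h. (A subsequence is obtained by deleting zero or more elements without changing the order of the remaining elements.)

Using dp[i][j] = 2 + dp[i+1][j−1] if the ends match, else max(dp[i+1][j], dp[i][j−1]):
dp[1][17] = 8. A witness is hzbzzbzh at positions 1,5,7,9,10,12,16,17.

8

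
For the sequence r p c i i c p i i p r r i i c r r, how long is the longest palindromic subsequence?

12

One longest palindromic subsequence is rciipiipiicr (positions 1,3,4,5,7,8,9,10,13,14,15,17); it reads the same forward and backward, and the interval DP gives dp[1][17] = 12.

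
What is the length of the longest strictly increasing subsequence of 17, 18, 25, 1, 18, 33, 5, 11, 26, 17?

One longest increasing subsequence is 17, 18, 25, 33 (positions 1,2,3,6), of length 4; no longer one exists.

4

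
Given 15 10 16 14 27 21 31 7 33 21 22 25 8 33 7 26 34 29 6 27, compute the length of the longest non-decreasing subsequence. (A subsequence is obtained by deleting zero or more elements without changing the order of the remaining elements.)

8

Let dp[i] be the longest non-decreasing subsequence ending at position i. Then dp = [1, 1, 2, 2, 3, 3, 4, 1, 5, 4, 5, 6, 2, 7, 2, 7, 8, 8, 1, 8].
The maximum is 8; one witness is 15, 16, 21, 21, 22, 25, 33, 34 at positions 1,3,6,10,11,12,14,17.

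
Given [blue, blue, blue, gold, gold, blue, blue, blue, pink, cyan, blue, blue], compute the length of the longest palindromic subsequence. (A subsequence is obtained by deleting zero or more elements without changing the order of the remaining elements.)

Using dp[i][j] = 2 + dp[i+1][j−1] if the ends match, else max(dp[i+1][j], dp[i][j−1]):
dp[1][12] = 8. A witness is blue blue blue blue blue blue blue blue at positions 1,2,3,6,7,8,11,12.

8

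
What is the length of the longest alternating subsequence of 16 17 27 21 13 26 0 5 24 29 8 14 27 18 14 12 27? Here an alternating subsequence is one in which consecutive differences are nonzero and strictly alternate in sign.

A longest alternating subsequence is 16, 27, 21, 26, 0, 24, 8, 27, 18, 27 (positions 1,3,4,6,7,9,11,13,14,17); its 9 consecutive differences strictly alternate in sign, and length 10 is optimal.

10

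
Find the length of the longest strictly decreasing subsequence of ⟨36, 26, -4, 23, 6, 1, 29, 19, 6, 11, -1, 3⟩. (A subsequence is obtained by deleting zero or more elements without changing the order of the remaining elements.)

6

Let dp[i] be the longest decreasing subsequence ending at position i. Then dp = [1, 2, 3, 3, 4, 5, 2, 4, 5, 5, 6, 6].
The maximum is 6; one witness is 36, 26, 23, 6, 1, -1 at positions 1,2,4,5,6,11.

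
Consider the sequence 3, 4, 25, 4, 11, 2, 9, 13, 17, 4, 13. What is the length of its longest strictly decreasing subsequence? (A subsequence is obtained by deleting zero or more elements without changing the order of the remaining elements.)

Let dp[i] be the longest decreasing subsequence ending at position i. Then dp = [1, 1, 1, 2, 2, 3, 3, 2, 2, 4, 3].
The maximum is 4; one witness is 25, 11, 9, 4 at positions 3,5,7,10.

4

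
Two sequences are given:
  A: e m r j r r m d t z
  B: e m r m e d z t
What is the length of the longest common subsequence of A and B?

Backtracking the LCS table gives one alignment: e (A1,B1) → m (A2,B2) → r (A6,B3) → m (A7,B4) → d (A8,B6) → t (A9,B8).
So the longest common subsequence has length 6.

6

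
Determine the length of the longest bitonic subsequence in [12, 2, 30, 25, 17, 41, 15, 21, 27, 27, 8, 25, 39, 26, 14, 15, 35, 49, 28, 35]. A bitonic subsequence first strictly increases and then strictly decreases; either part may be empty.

8

Let inc[i] be the LIS ending at i and dec[i] the longest strictly decreasing subsequence starting at i. inc = [1, 1, 2, 2, 2, 3, 2, 3, 4, 4, 2, 4, 5, 5, 3, 4, 6, 7, 6, 7], dec = [2, 1, 5, 4, 3, 4, 2, 2, 3, 3, 1, 2, 3, 2, 1, 1, 2, 2, 1, 1].
max_i inc[i]+dec[i]−1 = 8, with one witness 12, 17, 21, 25, 26, 35, 49, 35.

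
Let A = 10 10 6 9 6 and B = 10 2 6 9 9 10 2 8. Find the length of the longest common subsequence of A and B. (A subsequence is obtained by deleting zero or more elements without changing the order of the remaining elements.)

3

A longest common subsequence is 10, 6, 9 (length 3); the LCS DP confirms no longer common subsequence exists.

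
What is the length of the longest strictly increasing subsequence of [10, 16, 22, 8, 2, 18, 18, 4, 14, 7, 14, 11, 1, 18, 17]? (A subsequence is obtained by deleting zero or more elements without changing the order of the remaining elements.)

One longest increasing subsequence is 2, 4, 7, 14, 18 (positions 5,8,10,11,14), of length 5; no longer one exists.

5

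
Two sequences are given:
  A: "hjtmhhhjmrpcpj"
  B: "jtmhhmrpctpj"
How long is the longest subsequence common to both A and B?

Backtracking the LCS table gives one alignment: j (A2,B1) → t (A3,B2) → m (A4,B3) → h (A6,B4) → h (A7,B5) → m (A9,B6) → r (A10,B7) → p (A11,B8) → c (A12,B9) → p (A13,B11) → j (A14,B12).
So the longest common subsequence has length 11.

11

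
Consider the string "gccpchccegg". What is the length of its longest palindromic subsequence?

One longest palindromic subsequence is gcchccg (positions 1,3,5,6,7,8,11); it reads the same forward and backward, and the interval DP gives dp[1][11] = 7.

7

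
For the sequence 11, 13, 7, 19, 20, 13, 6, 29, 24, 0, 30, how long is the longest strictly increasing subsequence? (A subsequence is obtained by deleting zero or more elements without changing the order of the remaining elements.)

Let dp[i] be the longest increasing subsequence ending at position i. Then dp = [1, 2, 1, 3, 4, 2, 1, 5, 5, 1, 6].
The maximum is 6; one witness is 11, 13, 19, 20, 29, 30 at positions 1,2,4,5,8,11.

6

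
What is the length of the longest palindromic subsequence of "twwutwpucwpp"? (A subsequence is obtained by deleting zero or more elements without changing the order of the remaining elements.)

Using dp[i][j] = 2 + dp[i+1][j−1] if the ends match, else max(dp[i+1][j], dp[i][j−1]):
dp[1][12] = 5. A witness is wupuw at positions 3,4,7,8,10.

5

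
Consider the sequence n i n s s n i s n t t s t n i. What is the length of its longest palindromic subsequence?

One longest palindromic subsequence is insnsnsni (positions 2,3,5,6,8,9,12,14,15); it reads the same forward and backward, and the interval DP gives dp[1][15] = 9.

9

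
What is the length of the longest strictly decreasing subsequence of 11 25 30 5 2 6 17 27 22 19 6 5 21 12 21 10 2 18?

7

One longest decreasing subsequence is 30, 27, 22, 19, 6, 5, 2 (positions 3,8,9,10,11,12,17), of length 7; no longer one exists.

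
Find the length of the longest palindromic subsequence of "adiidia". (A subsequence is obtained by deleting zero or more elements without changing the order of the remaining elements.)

6

One longest palindromic subsequence is adiida (positions 1,2,3,4,5,7); it reads the same forward and backward, and the interval DP gives dp[1][7] = 6.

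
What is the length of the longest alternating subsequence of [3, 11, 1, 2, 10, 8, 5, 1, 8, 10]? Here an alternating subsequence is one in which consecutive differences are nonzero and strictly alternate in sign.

6

A longest alternating subsequence is 3, 11, 1, 10, 5, 8 (positions 1,2,3,5,7,9); its 5 consecutive differences strictly alternate in sign, and length 6 is optimal.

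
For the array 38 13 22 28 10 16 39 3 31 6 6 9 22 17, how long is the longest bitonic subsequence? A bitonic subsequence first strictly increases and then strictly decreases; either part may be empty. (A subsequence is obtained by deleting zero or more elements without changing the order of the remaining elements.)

Let inc[i] be the LIS ending at i and dec[i] the longest strictly decreasing subsequence starting at i. inc = [1, 1, 2, 3, 1, 2, 4, 1, 4, 2, 2, 3, 4, 4], dec = [4, 3, 3, 3, 2, 2, 4, 1, 3, 1, 1, 1, 2, 1].
max_i inc[i]+dec[i]−1 = 7, with one witness 13, 22, 28, 39, 31, 22, 17.

7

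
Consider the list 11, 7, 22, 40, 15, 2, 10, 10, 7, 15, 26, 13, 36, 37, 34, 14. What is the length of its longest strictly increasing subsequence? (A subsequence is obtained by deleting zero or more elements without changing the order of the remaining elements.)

6

Let dp[i] be the longest increasing subsequence ending at position i. Then dp = [1, 1, 2, 3, 2, 1, 2, 2, 2, 3, 4, 3, 5, 6, 5, 4].
The maximum is 6; one witness is 7, 10, 15, 26, 36, 37 at positions 2,7,10,11,13,14.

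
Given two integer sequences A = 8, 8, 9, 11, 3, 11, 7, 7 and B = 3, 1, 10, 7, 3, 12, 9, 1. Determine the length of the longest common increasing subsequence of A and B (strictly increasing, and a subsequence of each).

For each value that appears in both, track the longest common increasing run ending there.
The best achievable length is 2; one witness is 3, 7 (A-positions 5,7, B-positions 1,4).

2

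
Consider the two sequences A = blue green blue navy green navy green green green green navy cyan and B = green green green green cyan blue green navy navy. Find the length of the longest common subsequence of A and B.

A longest common subsequence is green, green, green, green, green, navy (length 6); the LCS DP confirms no longer common subsequence exists.

6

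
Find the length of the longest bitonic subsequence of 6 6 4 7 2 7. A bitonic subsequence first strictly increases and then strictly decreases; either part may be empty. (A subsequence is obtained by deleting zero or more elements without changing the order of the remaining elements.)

One longest bitonic subsequence is 6, 4, 2 (positions 1,3,5): it rises to 6 then falls. Length 3 is optimal.

3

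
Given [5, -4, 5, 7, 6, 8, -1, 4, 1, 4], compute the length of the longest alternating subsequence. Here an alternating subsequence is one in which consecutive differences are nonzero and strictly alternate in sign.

9

Track the best alternating length ending on an up-step vs a down-step at each position: up/down = 1/1, 1/2, 3/1, 3/1, 3/4, 5/1, 3/6, 7/6, 7/8, 9/6.
The maximum over both is 9; one such subsequence is 5, -4, 7, 6, 8, -1, 4, 1, 4.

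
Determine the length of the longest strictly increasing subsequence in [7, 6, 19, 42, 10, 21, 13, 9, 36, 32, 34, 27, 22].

5

One longest increasing subsequence is 7, 19, 21, 32, 34 (positions 1,3,6,10,11), of length 5; no longer one exists.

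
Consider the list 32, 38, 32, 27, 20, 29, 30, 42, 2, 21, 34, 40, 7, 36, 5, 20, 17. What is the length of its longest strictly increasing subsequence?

One longest increasing subsequence is 27, 29, 30, 34, 40 (positions 4,6,7,11,12), of length 5; no longer one exists.

5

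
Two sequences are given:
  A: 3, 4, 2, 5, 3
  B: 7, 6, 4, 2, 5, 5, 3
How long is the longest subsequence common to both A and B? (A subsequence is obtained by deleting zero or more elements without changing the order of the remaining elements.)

A longest common subsequence is 4, 2, 5, 3 (length 4); the LCS DP confirms no longer common subsequence exists.

4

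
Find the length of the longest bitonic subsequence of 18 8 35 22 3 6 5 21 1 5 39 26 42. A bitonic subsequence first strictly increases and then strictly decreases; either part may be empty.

6

One longest bitonic subsequence is 18, 35, 22, 6, 5, 1 (positions 1,3,4,6,7,9): it rises to 35 then falls. Length 6 is optimal.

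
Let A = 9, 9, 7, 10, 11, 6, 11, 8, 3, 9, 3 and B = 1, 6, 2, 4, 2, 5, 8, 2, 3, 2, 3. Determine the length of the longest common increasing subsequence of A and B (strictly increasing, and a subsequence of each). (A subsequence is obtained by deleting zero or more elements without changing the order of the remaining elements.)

2

For each value that appears in both, track the longest common increasing run ending there.
The best achievable length is 2; one witness is 6, 8 (A-positions 6,8, B-positions 2,7).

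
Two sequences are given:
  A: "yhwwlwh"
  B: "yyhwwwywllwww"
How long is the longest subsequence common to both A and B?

A longest common subsequence is yhwwlw (length 6); the LCS DP confirms no longer common subsequence exists.

6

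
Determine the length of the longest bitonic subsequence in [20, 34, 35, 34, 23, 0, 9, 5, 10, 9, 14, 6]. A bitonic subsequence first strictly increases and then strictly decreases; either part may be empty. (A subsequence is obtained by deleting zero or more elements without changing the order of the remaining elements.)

8

One longest bitonic subsequence is 20, 34, 35, 34, 23, 10, 9, 6 (positions 1,2,3,4,5,9,10,12): it rises to 35 then falls. Length 8 is optimal.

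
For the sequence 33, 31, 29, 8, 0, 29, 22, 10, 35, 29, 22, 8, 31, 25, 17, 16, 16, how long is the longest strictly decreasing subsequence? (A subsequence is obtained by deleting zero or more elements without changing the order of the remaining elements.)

Let dp[i] be the longest decreasing subsequence ending at position i. Then dp = [1, 2, 3, 4, 5, 3, 4, 5, 1, 3, 4, 6, 2, 4, 5, 6, 6].
The maximum is 6; one witness is 33, 31, 29, 22, 10, 8 at positions 1,2,3,7,8,12.

6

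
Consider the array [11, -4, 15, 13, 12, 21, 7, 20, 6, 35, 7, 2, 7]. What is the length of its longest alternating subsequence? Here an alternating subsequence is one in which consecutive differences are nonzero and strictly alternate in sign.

A longest alternating subsequence is 11, -4, 15, 13, 21, 7, 20, 6, 35, 2, 7 (positions 1,2,3,4,6,7,8,9,10,12,13); its 10 consecutive differences strictly alternate in sign, and length 11 is optimal.

11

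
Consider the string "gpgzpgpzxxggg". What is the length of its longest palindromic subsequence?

One longest palindromic subsequence is ggzpgpzgg (positions 1,3,4,5,6,7,8,12,13); it reads the same forward and backward, and the interval DP gives dp[1][13] = 9.

9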